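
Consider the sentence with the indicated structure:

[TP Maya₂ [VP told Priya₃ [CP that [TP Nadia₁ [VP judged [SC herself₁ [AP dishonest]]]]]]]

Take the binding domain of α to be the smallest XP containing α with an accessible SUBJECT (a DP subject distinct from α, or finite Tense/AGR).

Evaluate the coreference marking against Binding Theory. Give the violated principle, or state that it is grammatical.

The two coindexed NPs are *Nadia₁* and *herself₁*.
*herself₁* is an anaphor; its binding domain is the embedded TP, whose subject is Nadia₁. *Nadia₁* c-commands it within that domain and shares its index, so Principle A is satisfied.
*Nadia₁* is an R-expression; *herself₁* does not c-command it, and no other NP shares its index, so Principle C is satisfied.
All principles are respected.

grammatical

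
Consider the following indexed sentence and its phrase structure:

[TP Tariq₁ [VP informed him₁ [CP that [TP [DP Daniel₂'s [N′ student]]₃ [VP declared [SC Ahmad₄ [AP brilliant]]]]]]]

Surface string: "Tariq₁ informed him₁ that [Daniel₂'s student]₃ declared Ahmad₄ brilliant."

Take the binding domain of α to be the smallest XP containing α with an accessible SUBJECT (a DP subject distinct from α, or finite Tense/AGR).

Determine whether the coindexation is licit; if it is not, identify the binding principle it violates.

The two coindexed NPs are *Tariq₁* and *him₁*.
*him₁* is a pronoun. Its binding domain is the matrix TP, whose subject is Tariq₁.
*Tariq₁* c-commands it within that domain and carries the same index.
The pronoun is locally bound → Principle B violation.

Principle B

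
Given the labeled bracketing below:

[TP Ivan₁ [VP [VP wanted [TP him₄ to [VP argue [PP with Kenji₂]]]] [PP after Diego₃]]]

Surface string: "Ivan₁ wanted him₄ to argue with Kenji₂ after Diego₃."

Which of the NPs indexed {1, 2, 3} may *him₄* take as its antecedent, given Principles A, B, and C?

{3}

*him* is a pronoun, so Principle B applies: it must be free in its binding domain.
Binding domain of *him₄*: the matrix TP, whose subject is Ivan₁.
*Ivan₁* c-commands the pronoun within its binding domain → coindexation would violate Principle B.
*Kenji₂*: the pronoun c-commands this R-expression → coindexation would violate Principle C on *Kenji₂*.
*Diego₃* and the pronoun do not c-command one another → neither Principle B nor Principle C is at stake; coindexation permitted.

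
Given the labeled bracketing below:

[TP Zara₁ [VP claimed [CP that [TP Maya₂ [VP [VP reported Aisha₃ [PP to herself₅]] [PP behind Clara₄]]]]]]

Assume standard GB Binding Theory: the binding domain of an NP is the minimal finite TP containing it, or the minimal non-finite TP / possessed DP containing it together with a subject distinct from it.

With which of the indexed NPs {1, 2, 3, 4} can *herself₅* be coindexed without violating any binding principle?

*herself* is an anaphor, so Principle A applies: it must be bound in its binding domain.
Binding domain of *herself₅*: the embedded TP, whose subject is Maya₂.
*Zara₁* c-commands the anaphor but is outside its binding domain → cannot satisfy Principle A.
*Maya₂* c-commands the anaphor within its binding domain → licit binder.
*Aisha₃* c-commands the anaphor within its binding domain → licit binder.
*Clara₄* does not c-command the anaphor → cannot bind it.

{2, 3}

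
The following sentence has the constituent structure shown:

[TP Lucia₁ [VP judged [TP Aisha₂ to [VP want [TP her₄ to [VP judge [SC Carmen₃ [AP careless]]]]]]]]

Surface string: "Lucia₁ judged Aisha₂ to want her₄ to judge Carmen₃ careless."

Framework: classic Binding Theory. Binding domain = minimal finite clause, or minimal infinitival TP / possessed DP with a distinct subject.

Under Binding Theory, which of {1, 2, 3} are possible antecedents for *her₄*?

*her* is a pronoun, so Principle B applies: it must be free in its binding domain.
Binding domain of *her₄*: the embedded TP, whose subject is Aisha₂.
*Lucia₁* c-commands the pronoun but from outside its binding domain, and is not c-commanded by it → coindexation permitted.
*Aisha₂* c-commands the pronoun within its binding domain → coindexation would violate Principle B.
*Carmen₃*: the pronoun c-commands this R-expression → coindexation would violate Principle C on *Carmen₃*.

{1}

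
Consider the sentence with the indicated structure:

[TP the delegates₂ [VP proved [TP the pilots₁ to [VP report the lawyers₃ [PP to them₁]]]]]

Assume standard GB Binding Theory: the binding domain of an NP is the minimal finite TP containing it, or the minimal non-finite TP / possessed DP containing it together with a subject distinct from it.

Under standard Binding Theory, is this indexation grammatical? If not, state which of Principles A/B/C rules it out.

The two coindexed NPs are *the pilots₁* and *them₁*.
*them₁* is a pronoun. Its binding domain is the embedded TP, whose subject is the pilots₁.
*the pilots₁* c-commands it within that domain and carries the same index.
The pronoun is locally bound → Principle B violation.

Principle B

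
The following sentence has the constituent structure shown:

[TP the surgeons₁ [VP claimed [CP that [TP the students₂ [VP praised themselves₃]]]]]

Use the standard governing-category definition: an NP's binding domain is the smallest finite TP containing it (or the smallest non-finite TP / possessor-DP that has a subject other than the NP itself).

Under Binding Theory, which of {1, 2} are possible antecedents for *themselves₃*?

*themselves* is an anaphor, so Principle A applies: it must be bound in its binding domain.
Binding domain of *themselves₃*: the embedded TP, whose subject is the students₂.
*the surgeons₁* c-commands the anaphor but is outside its binding domain → cannot satisfy Principle A.
*the students₂* c-commands the anaphor within its binding domain → licit binder.

{2}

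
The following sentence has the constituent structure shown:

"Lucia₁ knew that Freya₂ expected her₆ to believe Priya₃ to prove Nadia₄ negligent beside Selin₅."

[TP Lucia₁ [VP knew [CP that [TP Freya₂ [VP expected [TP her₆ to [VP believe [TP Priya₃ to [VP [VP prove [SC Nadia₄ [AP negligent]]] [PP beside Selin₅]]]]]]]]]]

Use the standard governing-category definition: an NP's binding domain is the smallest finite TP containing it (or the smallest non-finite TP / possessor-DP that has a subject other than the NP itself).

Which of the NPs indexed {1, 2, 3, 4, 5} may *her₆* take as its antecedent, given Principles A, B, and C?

*her* is a pronoun, so Principle B applies: it must be free in its binding domain.
Binding domain of *her₆*: the embedded TP, whose subject is Freya₂.
*Lucia₁* c-commands the pronoun but from outside its binding domain, and is not c-commanded by it → coindexation permitted.
*Freya₂* c-commands the pronoun within its binding domain → coindexation would violate Principle B.
*Priya₃*: the pronoun c-commands this R-expression → coindexation would violate Principle C on *Priya₃*.
*Nadia₄*: the pronoun c-commands this R-expression → coindexation would violate Principle C on *Nadia₄*.
*Selin₅*: the pronoun c-commands this R-expression → coindexation would violate Principle C on *Selin₅*.

{1}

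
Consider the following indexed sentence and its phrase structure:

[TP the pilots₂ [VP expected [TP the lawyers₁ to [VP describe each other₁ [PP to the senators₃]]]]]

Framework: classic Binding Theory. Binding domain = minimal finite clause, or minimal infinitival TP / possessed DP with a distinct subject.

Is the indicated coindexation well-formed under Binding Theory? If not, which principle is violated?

grammatical

The two coindexed NPs are *the lawyers₁* and *each other₁*.
*each other₁* is an anaphor; its binding domain is the embedded TP, whose subject is the lawyers₁. *the lawyers₁* c-commands it within that domain and shares its index, so Principle A is satisfied.
*the lawyers₁* is an R-expression; *each other₁* does not c-command it, and no other NP shares its index, so Principle C is satisfied.
All principles are respected.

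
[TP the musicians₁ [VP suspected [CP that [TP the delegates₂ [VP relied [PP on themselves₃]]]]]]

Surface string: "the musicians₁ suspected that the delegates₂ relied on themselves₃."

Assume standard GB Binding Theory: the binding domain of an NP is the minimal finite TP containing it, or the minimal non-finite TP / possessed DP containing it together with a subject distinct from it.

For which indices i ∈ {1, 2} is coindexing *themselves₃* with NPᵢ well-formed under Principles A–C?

*themselves* is an anaphor, so Principle A applies: it must be bound in its binding domain.
Binding domain of *themselves₃*: the embedded TP, whose subject is the delegates₂.
*the musicians₁* c-commands the anaphor but is outside its binding domain → cannot satisfy Principle A.
*the delegates₂* c-commands the anaphor within its binding domain → licit binder.

{2}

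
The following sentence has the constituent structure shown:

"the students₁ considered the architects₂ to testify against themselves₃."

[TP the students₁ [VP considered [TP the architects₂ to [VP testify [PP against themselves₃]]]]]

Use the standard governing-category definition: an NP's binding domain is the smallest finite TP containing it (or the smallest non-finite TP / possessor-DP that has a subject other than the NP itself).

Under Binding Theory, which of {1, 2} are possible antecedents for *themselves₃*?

*themselves* is an anaphor, so Principle A applies: it must be bound in its binding domain.
Binding domain of *themselves₃*: the embedded TP, whose subject is the architects₂.
*the students₁* c-commands the anaphor but is outside its binding domain → cannot satisfy Principle A.
*the architects₂* c-commands the anaphor within its binding domain → licit binder.

{2}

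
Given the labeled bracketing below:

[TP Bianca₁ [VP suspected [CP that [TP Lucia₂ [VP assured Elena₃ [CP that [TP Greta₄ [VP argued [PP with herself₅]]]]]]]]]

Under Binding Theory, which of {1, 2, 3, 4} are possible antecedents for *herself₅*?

*herself* is an anaphor, so Principle A applies: it must be bound in its binding domain.
Binding domain of *herself₅*: the embedded TP, whose subject is Greta₄.
*Bianca₁* c-commands the anaphor but is outside its binding domain → cannot satisfy Principle A.
*Lucia₂* c-commands the anaphor but is outside its binding domain → cannot satisfy Principle A.
*Elena₃* c-commands the anaphor but is outside its binding domain → cannot satisfy Principle A.
*Greta₄* c-commands the anaphor within its binding domain → licit binder.

{4}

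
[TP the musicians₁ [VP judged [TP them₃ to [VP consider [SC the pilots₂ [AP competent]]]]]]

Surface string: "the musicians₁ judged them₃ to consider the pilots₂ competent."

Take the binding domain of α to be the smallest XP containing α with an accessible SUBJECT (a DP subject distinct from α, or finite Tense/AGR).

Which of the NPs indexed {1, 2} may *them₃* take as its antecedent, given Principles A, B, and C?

none

*them* is a pronoun, so Principle B applies: it must be free in its binding domain.
Binding domain of *them₃*: the matrix TP, whose subject is the musicians₁.
*the musicians₁* c-commands the pronoun within its binding domain → coindexation would violate Principle B.
*the pilots₂*: the pronoun c-commands this R-expression → coindexation would violate Principle C on *the pilots₂*.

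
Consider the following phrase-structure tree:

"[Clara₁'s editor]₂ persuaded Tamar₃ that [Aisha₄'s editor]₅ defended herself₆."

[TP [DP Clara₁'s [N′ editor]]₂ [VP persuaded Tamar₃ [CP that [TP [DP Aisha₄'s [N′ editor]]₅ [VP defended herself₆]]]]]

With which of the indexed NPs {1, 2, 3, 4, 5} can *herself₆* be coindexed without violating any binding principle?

*herself* is an anaphor, so Principle A applies: it must be bound in its binding domain.
Binding domain of *herself₆*: the embedded TP, whose subject is [Aisha₄'s editor]₅.
*Clara₁* does not c-command the anaphor → cannot bind it.
*[Clara₁'s editor]₂* c-commands the anaphor but is outside its binding domain → cannot satisfy Principle A.
*Tamar₃* c-commands the anaphor but is outside its binding domain → cannot satisfy Principle A.
*Aisha₄* does not c-command the anaphor → cannot bind it.
*[Aisha₄'s editor]₅* c-commands the anaphor within its binding domain → licit binder.

{5}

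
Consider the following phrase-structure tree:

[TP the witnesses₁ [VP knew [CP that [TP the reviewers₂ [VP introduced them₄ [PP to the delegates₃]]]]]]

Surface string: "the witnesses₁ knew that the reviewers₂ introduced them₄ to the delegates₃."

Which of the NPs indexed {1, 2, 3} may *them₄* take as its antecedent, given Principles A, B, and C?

*them* is a pronoun, so Principle B applies: it must be free in its binding domain.
Binding domain of *them₄*: the embedded TP, whose subject is the reviewers₂.
*the witnesses₁* c-commands the pronoun but from outside its binding domain, and is not c-commanded by it → coindexation permitted.
*the reviewers₂* c-commands the pronoun within its binding domain → coindexation would violate Principle B.
*the delegates₃*: the pronoun c-commands this R-expression → coindexation would violate Principle C on *the delegates₃*.

{1}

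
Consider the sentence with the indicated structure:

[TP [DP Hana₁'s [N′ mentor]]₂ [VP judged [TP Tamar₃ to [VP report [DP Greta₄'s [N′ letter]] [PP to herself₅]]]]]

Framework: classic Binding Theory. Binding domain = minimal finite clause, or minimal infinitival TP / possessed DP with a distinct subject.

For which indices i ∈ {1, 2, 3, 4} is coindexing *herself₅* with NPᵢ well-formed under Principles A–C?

{3}

*herself* is an anaphor, so Principle A applies: it must be bound in its binding domain.
Binding domain of *herself₅*: the embedded TP, whose subject is Tamar₃.
*Hana₁* does not c-command the anaphor → cannot bind it.
*[Hana₁'s mentor]₂* c-commands the anaphor but is outside its binding domain → cannot satisfy Principle A.
*Tamar₃* c-commands the anaphor within its binding domain → licit binder.
*Greta₄* does not c-command the anaphor → cannot bind it.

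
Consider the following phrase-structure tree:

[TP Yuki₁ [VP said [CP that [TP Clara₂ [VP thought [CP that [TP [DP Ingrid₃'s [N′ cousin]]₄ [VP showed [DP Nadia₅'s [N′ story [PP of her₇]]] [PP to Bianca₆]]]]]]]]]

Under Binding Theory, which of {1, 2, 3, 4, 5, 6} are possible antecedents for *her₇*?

{1, 2, 3, 4, 6}

*her* is a pronoun, so Principle B applies: it must be free in its binding domain.
Binding domain of *her₇*: the possessed DP, whose subject is Nadia₅.
*Yuki₁* c-commands the pronoun but from outside its binding domain, and is not c-commanded by it → coindexation permitted.
*Clara₂* c-commands the pronoun but from outside its binding domain, and is not c-commanded by it → coindexation permitted.
*Ingrid₃* and the pronoun do not c-command one another → neither Principle B nor Principle C is at stake; coindexation permitted.
*[Ingrid₃'s cousin]₄* c-commands the pronoun but from outside its binding domain, and is not c-commanded by it → coindexation permitted.
*Nadia₅* c-commands the pronoun within its binding domain → coindexation would violate Principle B.
*Bianca₆* and the pronoun do not c-command one another → neither Principle B nor Principle C is at stake; coindexation permitted.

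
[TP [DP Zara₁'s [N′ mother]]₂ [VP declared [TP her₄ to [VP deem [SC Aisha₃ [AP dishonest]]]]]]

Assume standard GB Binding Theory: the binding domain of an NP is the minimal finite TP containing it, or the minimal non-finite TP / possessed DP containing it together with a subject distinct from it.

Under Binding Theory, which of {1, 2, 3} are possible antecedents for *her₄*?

{1}

*her* is a pronoun, so Principle B applies: it must be free in its binding domain.
Binding domain of *her₄*: the matrix TP, whose subject is [Zara₁'s mother]₂.
*Zara₁* and the pronoun do not c-command one another → neither Principle B nor Principle C is at stake; coindexation permitted.
*[Zara₁'s mother]₂* c-commands the pronoun within its binding domain → coindexation would violate Principle B.
*Aisha₃*: the pronoun c-commands this R-expression → coindexation would violate Principle C on *Aisha₃*.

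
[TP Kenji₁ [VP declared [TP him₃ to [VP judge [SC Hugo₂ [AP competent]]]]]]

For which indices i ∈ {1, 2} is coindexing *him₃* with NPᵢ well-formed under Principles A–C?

*him* is a pronoun, so Principle B applies: it must be free in its binding domain.
Binding domain of *him₃*: the matrix TP, whose subject is Kenji₁.
*Kenji₁* c-commands the pronoun within its binding domain → coindexation would violate Principle B.
*Hugo₂*: the pronoun c-commands this R-expression → coindexation would violate Principle C on *Hugo₂*.

none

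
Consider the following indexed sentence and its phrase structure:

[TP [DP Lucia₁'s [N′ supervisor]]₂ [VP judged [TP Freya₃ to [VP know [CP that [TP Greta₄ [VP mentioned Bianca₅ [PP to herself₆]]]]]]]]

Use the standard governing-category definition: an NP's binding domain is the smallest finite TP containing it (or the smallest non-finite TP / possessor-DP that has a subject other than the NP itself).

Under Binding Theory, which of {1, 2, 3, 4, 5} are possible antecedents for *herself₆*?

*herself* is an anaphor, so Principle A applies: it must be bound in its binding domain.
Binding domain of *herself₆*: the embedded TP, whose subject is Greta₄.
*Lucia₁* does not c-command the anaphor → cannot bind it.
*[Lucia₁'s supervisor]₂* c-commands the anaphor but is outside its binding domain → cannot satisfy Principle A.
*Freya₃* c-commands the anaphor but is outside its binding domain → cannot satisfy Principle A.
*Greta₄* c-commands the anaphor within its binding domain → licit binder.
*Bianca₅* c-commands the anaphor within its binding domain → licit binder.

{4, 5}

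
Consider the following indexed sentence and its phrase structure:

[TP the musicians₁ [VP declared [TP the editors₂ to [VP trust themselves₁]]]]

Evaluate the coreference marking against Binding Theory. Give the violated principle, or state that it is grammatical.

Principle A

The two coindexed NPs are *the musicians₁* and *themselves₁*.
*themselves₁* is an anaphor. Principle A requires it to be bound within its binding domain — the embedded TP, whose subject is the editors₂.
Within that domain it is c-commanded by *the editors₂*, which does not share its index.
*the musicians₁* does c-command the anaphor, but from outside its binding domain.
The anaphor is unbound in its domain → Principle A violation.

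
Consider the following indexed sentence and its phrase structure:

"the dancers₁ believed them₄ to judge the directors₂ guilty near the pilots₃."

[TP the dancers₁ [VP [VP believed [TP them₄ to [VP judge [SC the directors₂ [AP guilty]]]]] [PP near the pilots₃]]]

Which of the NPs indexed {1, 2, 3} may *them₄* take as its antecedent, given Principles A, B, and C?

{3}

*them* is a pronoun, so Principle B applies: it must be free in its binding domain.
Binding domain of *them₄*: the matrix TP, whose subject is the dancers₁.
*the dancers₁* c-commands the pronoun within its binding domain → coindexation would violate Principle B.
*the directors₂*: the pronoun c-commands this R-expression → coindexation would violate Principle C on *the directors₂*.
*the pilots₃* and the pronoun do not c-command one another → neither Principle B nor Principle C is at stake; coindexation permitted.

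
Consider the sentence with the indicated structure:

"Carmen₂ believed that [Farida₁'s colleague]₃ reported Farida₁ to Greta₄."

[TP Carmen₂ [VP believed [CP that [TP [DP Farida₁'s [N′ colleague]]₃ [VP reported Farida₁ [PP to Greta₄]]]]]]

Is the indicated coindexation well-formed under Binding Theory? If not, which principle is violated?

The two coindexed NPs are *Farida₁* and *Farida₁*.
*Farida₁* is an R-expression; no coindexed NP c-commands it, so Principle C holds.
*Farida₁* is an R-expression; *Farida₁* does not c-command it, and no other NP shares its index, so Principle C is satisfied.
All principles are respected.

grammatical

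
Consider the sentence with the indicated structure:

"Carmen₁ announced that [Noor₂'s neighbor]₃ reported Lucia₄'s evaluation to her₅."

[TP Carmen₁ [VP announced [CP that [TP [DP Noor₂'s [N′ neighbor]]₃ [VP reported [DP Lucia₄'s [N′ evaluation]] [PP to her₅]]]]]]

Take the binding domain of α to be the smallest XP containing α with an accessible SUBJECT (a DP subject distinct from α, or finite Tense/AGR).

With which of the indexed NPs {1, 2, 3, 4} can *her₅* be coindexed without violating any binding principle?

*her* is a pronoun, so Principle B applies: it must be free in its binding domain.
Binding domain of *her₅*: the embedded TP, whose subject is [Noor₂'s neighbor]₃.
*Carmen₁* c-commands the pronoun but from outside its binding domain, and is not c-commanded by it → coindexation permitted.
*Noor₂* and the pronoun do not c-command one another → neither Principle B nor Principle C is at stake; coindexation permitted.
*[Noor₂'s neighbor]₃* c-commands the pronoun within its binding domain → coindexation would violate Principle B.
*Lucia₄* and the pronoun do not c-command one another → neither Principle B nor Principle C is at stake; coindexation permitted.

{1, 2, 4}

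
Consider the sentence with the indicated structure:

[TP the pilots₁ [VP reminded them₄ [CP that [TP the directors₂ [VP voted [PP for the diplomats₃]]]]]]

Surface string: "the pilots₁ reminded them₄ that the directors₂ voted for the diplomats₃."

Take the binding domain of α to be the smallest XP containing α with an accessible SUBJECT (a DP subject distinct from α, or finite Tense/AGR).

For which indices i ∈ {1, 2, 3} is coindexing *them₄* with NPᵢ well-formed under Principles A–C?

none

*them* is a pronoun, so Principle B applies: it must be free in its binding domain.
Binding domain of *them₄*: the matrix TP, whose subject is the pilots₁.
*the pilots₁* c-commands the pronoun within its binding domain → coindexation would violate Principle B.
*the directors₂*: the pronoun c-commands this R-expression → coindexation would violate Principle C on *the directors₂*.
*the diplomats₃*: the pronoun c-commands this R-expression → coindexation would violate Principle C on *the diplomats₃*.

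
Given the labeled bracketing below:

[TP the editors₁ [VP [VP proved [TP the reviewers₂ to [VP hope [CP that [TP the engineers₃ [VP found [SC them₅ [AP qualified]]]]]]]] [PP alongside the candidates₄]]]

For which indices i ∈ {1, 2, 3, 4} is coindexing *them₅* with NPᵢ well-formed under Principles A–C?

{1, 2, 4}

*them* is a pronoun, so Principle B applies: it must be free in its binding domain.
Binding domain of *them₅*: the embedded TP, whose subject is the engineers₃.
*the editors₁* c-commands the pronoun but from outside its binding domain, and is not c-commanded by it → coindexation permitted.
*the reviewers₂* c-commands the pronoun but from outside its binding domain, and is not c-commanded by it → coindexation permitted.
*the engineers₃* c-commands the pronoun within its binding domain → coindexation would violate Principle B.
*the candidates₄* and the pronoun do not c-command one another → neither Principle B nor Principle C is at stake; coindexation permitted.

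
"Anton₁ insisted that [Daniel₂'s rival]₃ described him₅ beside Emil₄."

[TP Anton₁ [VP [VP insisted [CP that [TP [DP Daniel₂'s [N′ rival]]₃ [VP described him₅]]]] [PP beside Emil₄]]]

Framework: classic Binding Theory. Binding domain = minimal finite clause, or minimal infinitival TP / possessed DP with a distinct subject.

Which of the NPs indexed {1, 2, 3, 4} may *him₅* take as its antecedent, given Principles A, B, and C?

*him* is a pronoun, so Principle B applies: it must be free in its binding domain.
Binding domain of *him₅*: the embedded TP, whose subject is [Daniel₂'s rival]₃.
*Anton₁* c-commands the pronoun but from outside its binding domain, and is not c-commanded by it → coindexation permitted.
*Daniel₂* and the pronoun do not c-command one another → neither Principle B nor Principle C is at stake; coindexation permitted.
*[Daniel₂'s rival]₃* c-commands the pronoun within its binding domain → coindexation would violate Principle B.
*Emil₄* and the pronoun do not c-command one another → neither Principle B nor Principle C is at stake; coindexation permitted.

{1, 2, 4}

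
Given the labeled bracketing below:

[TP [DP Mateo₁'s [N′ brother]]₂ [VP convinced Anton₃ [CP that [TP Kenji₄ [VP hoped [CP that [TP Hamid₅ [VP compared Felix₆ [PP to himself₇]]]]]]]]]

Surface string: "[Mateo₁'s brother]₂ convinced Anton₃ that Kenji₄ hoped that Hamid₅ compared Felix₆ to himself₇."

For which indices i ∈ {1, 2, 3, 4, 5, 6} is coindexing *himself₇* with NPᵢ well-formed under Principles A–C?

*himself* is an anaphor, so Principle A applies: it must be bound in its binding domain.
Binding domain of *himself₇*: the embedded TP, whose subject is Hamid₅.
*Mateo₁* does not c-command the anaphor → cannot bind it.
*[Mateo₁'s brother]₂* c-commands the anaphor but is outside its binding domain → cannot satisfy Principle A.
*Anton₃* c-commands the anaphor but is outside its binding domain → cannot satisfy Principle A.
*Kenji₄* c-commands the anaphor but is outside its binding domain → cannot satisfy Principle A.
*Hamid₅* c-commands the anaphor within its binding domain → licit binder.
*Felix₆* c-commands the anaphor within its binding domain → licit binder.

{5, 6}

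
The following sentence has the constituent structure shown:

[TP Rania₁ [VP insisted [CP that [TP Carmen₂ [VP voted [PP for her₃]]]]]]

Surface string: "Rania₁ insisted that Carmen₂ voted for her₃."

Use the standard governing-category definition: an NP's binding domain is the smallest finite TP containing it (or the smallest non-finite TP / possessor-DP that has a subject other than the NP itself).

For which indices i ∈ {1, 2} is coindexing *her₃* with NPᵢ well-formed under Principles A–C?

{1}

*her* is a pronoun, so Principle B applies: it must be free in its binding domain.
Binding domain of *her₃*: the embedded TP, whose subject is Carmen₂.
*Rania₁* c-commands the pronoun but from outside its binding domain, and is not c-commanded by it → coindexation permitted.
*Carmen₂* c-commands the pronoun within its binding domain → coindexation would violate Principle B.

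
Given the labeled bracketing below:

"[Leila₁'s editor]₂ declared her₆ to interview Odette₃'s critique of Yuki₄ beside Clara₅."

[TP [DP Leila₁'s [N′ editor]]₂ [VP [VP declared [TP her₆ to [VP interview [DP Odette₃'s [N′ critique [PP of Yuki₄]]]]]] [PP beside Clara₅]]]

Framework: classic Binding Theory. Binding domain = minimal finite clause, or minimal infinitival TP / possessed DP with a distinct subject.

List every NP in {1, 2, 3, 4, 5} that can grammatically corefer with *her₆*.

*her* is a pronoun, so Principle B applies: it must be free in its binding domain.
Binding domain of *her₆*: the matrix TP, whose subject is [Leila₁'s editor]₂.
*Leila₁* and the pronoun do not c-command one another → neither Principle B nor Principle C is at stake; coindexation permitted.
*[Leila₁'s editor]₂* c-commands the pronoun within its binding domain → coindexation would violate Principle B.
*Odette₃*: the pronoun c-commands this R-expression → coindexation would violate Principle C on *Odette₃*.
*Yuki₄*: the pronoun c-commands this R-expression → coindexation would violate Principle C on *Yuki₄*.
*Clara₅* and the pronoun do not c-command one another → neither Principle B nor Principle C is at stake; coindexation permitted.

{1, 5}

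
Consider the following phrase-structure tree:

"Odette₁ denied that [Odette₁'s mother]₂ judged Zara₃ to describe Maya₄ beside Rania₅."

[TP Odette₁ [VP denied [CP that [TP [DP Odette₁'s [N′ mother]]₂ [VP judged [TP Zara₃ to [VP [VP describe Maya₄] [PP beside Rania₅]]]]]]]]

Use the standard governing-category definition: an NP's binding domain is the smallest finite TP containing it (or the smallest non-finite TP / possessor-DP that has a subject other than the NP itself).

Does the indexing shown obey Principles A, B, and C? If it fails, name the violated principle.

Principle C

The two coindexed NPs are *Odette₁* (the lower occurrence) and *Odette₁* (the higher occurrence).
*Odette₁* (the lower occurrence) is an R-expression. Principle C requires it to be free everywhere.
*Odette₁* (the higher occurrence) c-commands it and carries the same index.
The R-expression is bound → Principle C violation.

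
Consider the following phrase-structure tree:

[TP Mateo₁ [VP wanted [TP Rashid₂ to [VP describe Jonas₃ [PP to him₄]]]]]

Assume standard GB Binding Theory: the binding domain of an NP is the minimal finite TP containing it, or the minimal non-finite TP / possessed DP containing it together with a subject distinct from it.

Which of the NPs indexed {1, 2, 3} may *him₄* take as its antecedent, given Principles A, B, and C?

{1}

*him* is a pronoun, so Principle B applies: it must be free in its binding domain.
Binding domain of *him₄*: the embedded TP, whose subject is Rashid₂.
*Mateo₁* c-commands the pronoun but from outside its binding domain, and is not c-commanded by it → coindexation permitted.
*Rashid₂* c-commands the pronoun within its binding domain → coindexation would violate Principle B.
*Jonas₃* c-commands the pronoun within its binding domain → coindexation would violate Principle B.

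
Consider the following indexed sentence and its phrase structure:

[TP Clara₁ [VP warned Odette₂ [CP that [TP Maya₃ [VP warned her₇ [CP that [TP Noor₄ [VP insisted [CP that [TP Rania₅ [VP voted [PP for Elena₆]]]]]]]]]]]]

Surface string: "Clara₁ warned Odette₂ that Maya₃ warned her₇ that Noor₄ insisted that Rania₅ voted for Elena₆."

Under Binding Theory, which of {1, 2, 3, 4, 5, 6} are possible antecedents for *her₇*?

{1, 2}

*her* is a pronoun, so Principle B applies: it must be free in its binding domain.
Binding domain of *her₇*: the embedded TP, whose subject is Maya₃.
*Clara₁* c-commands the pronoun but from outside its binding domain, and is not c-commanded by it → coindexation permitted.
*Odette₂* c-commands the pronoun but from outside its binding domain, and is not c-commanded by it → coindexation permitted.
*Maya₃* c-commands the pronoun within its binding domain → coindexation would violate Principle B.
*Noor₄*: the pronoun c-commands this R-expression → coindexation would violate Principle C on *Noor₄*.
*Rania₅*: the pronoun c-commands this R-expression → coindexation would violate Principle C on *Rania₅*.
*Elena₆*: the pronoun c-commands this R-expression → coindexation would violate Principle C on *Elena₆*.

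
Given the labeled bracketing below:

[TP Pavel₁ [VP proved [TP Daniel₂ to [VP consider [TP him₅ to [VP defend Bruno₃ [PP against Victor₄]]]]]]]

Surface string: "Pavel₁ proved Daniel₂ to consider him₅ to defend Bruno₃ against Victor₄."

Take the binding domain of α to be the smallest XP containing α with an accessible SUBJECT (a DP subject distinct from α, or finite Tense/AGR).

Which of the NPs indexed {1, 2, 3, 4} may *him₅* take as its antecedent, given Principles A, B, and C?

*him* is a pronoun, so Principle B applies: it must be free in its binding domain.
Binding domain of *him₅*: the embedded TP, whose subject is Daniel₂.
*Pavel₁* c-commands the pronoun but from outside its binding domain, and is not c-commanded by it → coindexation permitted.
*Daniel₂* c-commands the pronoun within its binding domain → coindexation would violate Principle B.
*Bruno₃*: the pronoun c-commands this R-expression → coindexation would violate Principle C on *Bruno₃*.
*Victor₄*: the pronoun c-commands this R-expression → coindexation would violate Principle C on *Victor₄*.

{1}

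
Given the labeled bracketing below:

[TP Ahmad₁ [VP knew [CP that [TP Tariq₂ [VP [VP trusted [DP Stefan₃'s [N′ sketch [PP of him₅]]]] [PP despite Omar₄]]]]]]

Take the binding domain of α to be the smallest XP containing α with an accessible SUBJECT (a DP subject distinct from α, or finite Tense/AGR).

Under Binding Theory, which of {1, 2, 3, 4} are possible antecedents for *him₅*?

{1, 2, 4}

*him* is a pronoun, so Principle B applies: it must be free in its binding domain.
Binding domain of *him₅*: the possessed DP, whose subject is Stefan₃.
*Ahmad₁* c-commands the pronoun but from outside its binding domain, and is not c-commanded by it → coindexation permitted.
*Tariq₂* c-commands the pronoun but from outside its binding domain, and is not c-commanded by it → coindexation permitted.
*Stefan₃* c-commands the pronoun within its binding domain → coindexation would violate Principle B.
*Omar₄* and the pronoun do not c-command one another → neither Principle B nor Principle C is at stake; coindexation permitted.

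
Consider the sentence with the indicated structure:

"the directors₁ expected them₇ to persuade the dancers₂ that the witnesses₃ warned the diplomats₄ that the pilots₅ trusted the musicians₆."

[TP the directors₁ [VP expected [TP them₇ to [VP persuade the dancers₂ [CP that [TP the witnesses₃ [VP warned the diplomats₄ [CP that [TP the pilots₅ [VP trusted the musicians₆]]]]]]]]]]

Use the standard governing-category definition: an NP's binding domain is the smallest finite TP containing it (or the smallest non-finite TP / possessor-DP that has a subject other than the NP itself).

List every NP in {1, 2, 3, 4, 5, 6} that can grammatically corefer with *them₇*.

none

*them* is a pronoun, so Principle B applies: it must be free in its binding domain.
Binding domain of *them₇*: the matrix TP, whose subject is the directors₁.
*the directors₁* c-commands the pronoun within its binding domain → coindexation would violate Principle B.
*the dancers₂*: the pronoun c-commands this R-expression → coindexation would violate Principle C on *the dancers₂*.
*the witnesses₃*: the pronoun c-commands this R-expression → coindexation would violate Principle C on *the witnesses₃*.
*the diplomats₄*: the pronoun c-commands this R-expression → coindexation would violate Principle C on *the diplomats₄*.
*the pilots₅*: the pronoun c-commands this R-expression → coindexation would violate Principle C on *the pilots₅*.
*the musicians₆*: the pronoun c-commands this R-expression → coindexation would violate Principle C on *the musicians₆*.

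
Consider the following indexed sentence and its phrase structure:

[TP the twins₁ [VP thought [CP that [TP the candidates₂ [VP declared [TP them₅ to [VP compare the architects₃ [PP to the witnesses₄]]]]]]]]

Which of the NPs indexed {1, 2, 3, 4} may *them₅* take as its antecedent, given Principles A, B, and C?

{1}

*them* is a pronoun, so Principle B applies: it must be free in its binding domain.
Binding domain of *them₅*: the embedded TP, whose subject is the candidates₂.
*the twins₁* c-commands the pronoun but from outside its binding domain, and is not c-commanded by it → coindexation permitted.
*the candidates₂* c-commands the pronoun within its binding domain → coindexation would violate Principle B.
*the architects₃*: the pronoun c-commands this R-expression → coindexation would violate Principle C on *the architects₃*.
*the witnesses₄*: the pronoun c-commands this R-expression → coindexation would violate Principle C on *the witnesses₄*.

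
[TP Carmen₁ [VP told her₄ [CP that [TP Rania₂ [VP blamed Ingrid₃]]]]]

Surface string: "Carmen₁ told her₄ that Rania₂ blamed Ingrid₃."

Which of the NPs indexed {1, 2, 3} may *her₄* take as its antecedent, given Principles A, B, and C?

*her* is a pronoun, so Principle B applies: it must be free in its binding domain.
Binding domain of *her₄*: the matrix TP, whose subject is Carmen₁.
*Carmen₁* c-commands the pronoun within its binding domain → coindexation would violate Principle B.
*Rania₂*: the pronoun c-commands this R-expression → coindexation would violate Principle C on *Rania₂*.
*Ingrid₃*: the pronoun c-commands this R-expression → coindexation would violate Principle C on *Ingrid₃*.

none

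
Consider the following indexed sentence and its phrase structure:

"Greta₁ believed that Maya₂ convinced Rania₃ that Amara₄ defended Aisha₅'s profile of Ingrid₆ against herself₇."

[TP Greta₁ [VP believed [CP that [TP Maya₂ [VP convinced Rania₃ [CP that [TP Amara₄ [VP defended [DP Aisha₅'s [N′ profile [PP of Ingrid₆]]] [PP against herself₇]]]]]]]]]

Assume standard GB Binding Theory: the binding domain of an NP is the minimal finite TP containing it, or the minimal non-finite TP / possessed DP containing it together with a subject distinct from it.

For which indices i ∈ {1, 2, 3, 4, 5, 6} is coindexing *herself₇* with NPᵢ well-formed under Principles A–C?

*herself* is an anaphor, so Principle A applies: it must be bound in its binding domain.
Binding domain of *herself₇*: the embedded TP, whose subject is Amara₄.
*Greta₁* c-commands the anaphor but is outside its binding domain → cannot satisfy Principle A.
*Maya₂* c-commands the anaphor but is outside its binding domain → cannot satisfy Principle A.
*Rania₃* c-commands the anaphor but is outside its binding domain → cannot satisfy Principle A.
*Amara₄* c-commands the anaphor within its binding domain → licit binder.
*Aisha₅* does not c-command the anaphor → cannot bind it.
*Ingrid₆* does not c-command the anaphor → cannot bind it.

{4}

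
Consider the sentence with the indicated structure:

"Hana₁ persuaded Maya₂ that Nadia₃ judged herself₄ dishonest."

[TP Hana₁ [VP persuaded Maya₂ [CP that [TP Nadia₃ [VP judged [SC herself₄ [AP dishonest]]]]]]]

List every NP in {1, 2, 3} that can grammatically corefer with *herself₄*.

{3}

*herself* is an anaphor, so Principle A applies: it must be bound in its binding domain.
Binding domain of *herself₄*: the embedded TP, whose subject is Nadia₃.
*Hana₁* c-commands the anaphor but is outside its binding domain → cannot satisfy Principle A.
*Maya₂* c-commands the anaphor but is outside its binding domain → cannot satisfy Principle A.
*Nadia₃* c-commands the anaphor within its binding domain → licit binder.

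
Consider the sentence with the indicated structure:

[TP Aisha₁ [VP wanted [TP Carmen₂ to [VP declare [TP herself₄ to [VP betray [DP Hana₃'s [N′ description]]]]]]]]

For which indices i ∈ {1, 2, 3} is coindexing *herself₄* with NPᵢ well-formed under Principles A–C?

{2}

*herself* is an anaphor, so Principle A applies: it must be bound in its binding domain.
Binding domain of *herself₄*: the embedded TP, whose subject is Carmen₂.
*Aisha₁* c-commands the anaphor but is outside its binding domain → cannot satisfy Principle A.
*Carmen₂* c-commands the anaphor within its binding domain → licit binder.
*Hana₃* does not c-command the anaphor → cannot bind it.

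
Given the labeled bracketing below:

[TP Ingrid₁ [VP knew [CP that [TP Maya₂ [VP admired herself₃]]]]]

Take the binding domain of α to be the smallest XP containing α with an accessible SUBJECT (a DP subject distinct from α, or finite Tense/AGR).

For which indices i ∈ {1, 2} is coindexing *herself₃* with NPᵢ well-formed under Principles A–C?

*herself* is an anaphor, so Principle A applies: it must be bound in its binding domain.
Binding domain of *herself₃*: the embedded TP, whose subject is Maya₂.
*Ingrid₁* c-commands the anaphor but is outside its binding domain → cannot satisfy Principle A.
*Maya₂* c-commands the anaphor within its binding domain → licit binder.

{2}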